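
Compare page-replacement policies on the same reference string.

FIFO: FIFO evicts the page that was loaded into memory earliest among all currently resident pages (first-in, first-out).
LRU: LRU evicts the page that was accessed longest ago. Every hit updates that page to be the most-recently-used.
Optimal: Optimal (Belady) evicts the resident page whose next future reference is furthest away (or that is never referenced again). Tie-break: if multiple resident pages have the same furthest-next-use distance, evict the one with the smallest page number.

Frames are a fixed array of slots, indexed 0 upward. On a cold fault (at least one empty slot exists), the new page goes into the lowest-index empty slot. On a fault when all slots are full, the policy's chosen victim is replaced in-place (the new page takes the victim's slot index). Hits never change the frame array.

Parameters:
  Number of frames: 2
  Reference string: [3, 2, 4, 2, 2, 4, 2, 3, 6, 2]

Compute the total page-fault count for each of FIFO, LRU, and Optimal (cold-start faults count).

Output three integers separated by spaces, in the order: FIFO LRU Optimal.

Answer: 6 6 5

Derivation:
--- FIFO ---
  step 0: ref 3 -> FAULT, frames=[3,-] (faults so far: 1)
  step 1: ref 2 -> FAULT, frames=[3,2] (faults so far: 2)
  step 2: ref 4 -> FAULT, evict 3, frames=[4,2] (faults so far: 3)
  step 3: ref 2 -> HIT, frames=[4,2] (faults so far: 3)
  step 4: ref 2 -> HIT, frames=[4,2] (faults so far: 3)
  step 5: ref 4 -> HIT, frames=[4,2] (faults so far: 3)
  step 6: ref 2 -> HIT, frames=[4,2] (faults so far: 3)
  step 7: ref 3 -> FAULT, evict 2, frames=[4,3] (faults so far: 4)
  step 8: ref 6 -> FAULT, evict 4, frames=[6,3] (faults so far: 5)
  step 9: ref 2 -> FAULT, evict 3, frames=[6,2] (faults so far: 6)
  FIFO total faults: 6
--- LRU ---
  step 0: ref 3 -> FAULT, frames=[3,-] (faults so far: 1)
  step 1: ref 2 -> FAULT, frames=[3,2] (faults so far: 2)
  step 2: ref 4 -> FAULT, evict 3, frames=[4,2] (faults so far: 3)
  step 3: ref 2 -> HIT, frames=[4,2] (faults so far: 3)
  step 4: ref 2 -> HIT, frames=[4,2] (faults so far: 3)
  step 5: ref 4 -> HIT, frames=[4,2] (faults so far: 3)
  step 6: ref 2 -> HIT, frames=[4,2] (faults so far: 3)
  step 7: ref 3 -> FAULT, evict 4, frames=[3,2] (faults so far: 4)
  step 8: ref 6 -> FAULT, evict 2, frames=[3,6] (faults so far: 5)
  step 9: ref 2 -> FAULT, evict 3, frames=[2,6] (faults so far: 6)
  LRU total faults: 6
--- Optimal ---
  step 0: ref 3 -> FAULT, frames=[3,-] (faults so far: 1)
  step 1: ref 2 -> FAULT, frames=[3,2] (faults so far: 2)
  step 2: ref 4 -> FAULT, evict 3, frames=[4,2] (faults so far: 3)
  step 3: ref 2 -> HIT, frames=[4,2] (faults so far: 3)
  step 4: ref 2 -> HIT, frames=[4,2] (faults so far: 3)
  step 5: ref 4 -> HIT, frames=[4,2] (faults so far: 3)
  step 6: ref 2 -> HIT, frames=[4,2] (faults so far: 3)
  step 7: ref 3 -> FAULT, evict 4, frames=[3,2] (faults so far: 4)
  step 8: ref 6 -> FAULT, evict 3, frames=[6,2] (faults so far: 5)
  step 9: ref 2 -> HIT, frames=[6,2] (faults so far: 5)
  Optimal total faults: 5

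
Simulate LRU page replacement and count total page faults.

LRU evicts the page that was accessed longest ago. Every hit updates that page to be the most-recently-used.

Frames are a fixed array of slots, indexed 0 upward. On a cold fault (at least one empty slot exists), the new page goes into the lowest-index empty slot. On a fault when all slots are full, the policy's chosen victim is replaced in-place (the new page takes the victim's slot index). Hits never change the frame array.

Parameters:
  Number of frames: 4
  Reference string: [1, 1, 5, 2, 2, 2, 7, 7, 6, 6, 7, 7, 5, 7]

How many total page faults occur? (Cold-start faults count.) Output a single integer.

Step 0: ref 1 → FAULT, frames=[1,-,-,-]
Step 1: ref 1 → HIT, frames=[1,-,-,-]
Step 2: ref 5 → FAULT, frames=[1,5,-,-]
Step 3: ref 2 → FAULT, frames=[1,5,2,-]
Step 4: ref 2 → HIT, frames=[1,5,2,-]
Step 5: ref 2 → HIT, frames=[1,5,2,-]
Step 6: ref 7 → FAULT, frames=[1,5,2,7]
Step 7: ref 7 → HIT, frames=[1,5,2,7]
Step 8: ref 6 → FAULT (evict 1), frames=[6,5,2,7]
Step 9: ref 6 → HIT, frames=[6,5,2,7]
Step 10: ref 7 → HIT, frames=[6,5,2,7]
Step 11: ref 7 → HIT, frames=[6,5,2,7]
Step 12: ref 5 → HIT, frames=[6,5,2,7]
Step 13: ref 7 → HIT, frames=[6,5,2,7]
Total faults: 5

Answer: 5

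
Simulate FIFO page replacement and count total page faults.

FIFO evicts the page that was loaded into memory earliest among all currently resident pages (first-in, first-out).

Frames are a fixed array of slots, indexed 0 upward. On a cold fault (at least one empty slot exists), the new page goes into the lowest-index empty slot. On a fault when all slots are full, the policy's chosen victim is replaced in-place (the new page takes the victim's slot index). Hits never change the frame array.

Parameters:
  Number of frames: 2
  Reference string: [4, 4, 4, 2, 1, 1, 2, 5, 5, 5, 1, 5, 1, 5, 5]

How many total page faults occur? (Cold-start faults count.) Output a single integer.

Step 0: ref 4 → FAULT, frames=[4,-]
Step 1: ref 4 → HIT, frames=[4,-]
Step 2: ref 4 → HIT, frames=[4,-]
Step 3: ref 2 → FAULT, frames=[4,2]
Step 4: ref 1 → FAULT (evict 4), frames=[1,2]
Step 5: ref 1 → HIT, frames=[1,2]
Step 6: ref 2 → HIT, frames=[1,2]
Step 7: ref 5 → FAULT (evict 2), frames=[1,5]
Step 8: ref 5 → HIT, frames=[1,5]
Step 9: ref 5 → HIT, frames=[1,5]
Step 10: ref 1 → HIT, frames=[1,5]
Step 11: ref 5 → HIT, frames=[1,5]
Step 12: ref 1 → HIT, frames=[1,5]
Step 13: ref 5 → HIT, frames=[1,5]
Step 14: ref 5 → HIT, frames=[1,5]
Total faults: 4

Answer: 4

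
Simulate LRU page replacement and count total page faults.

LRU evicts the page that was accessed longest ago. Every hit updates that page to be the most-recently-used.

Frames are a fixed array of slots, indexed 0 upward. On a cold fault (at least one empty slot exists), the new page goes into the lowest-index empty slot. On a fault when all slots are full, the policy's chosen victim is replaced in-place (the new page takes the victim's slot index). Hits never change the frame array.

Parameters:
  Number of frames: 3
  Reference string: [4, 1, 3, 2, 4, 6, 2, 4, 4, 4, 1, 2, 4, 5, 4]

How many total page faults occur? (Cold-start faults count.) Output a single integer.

Answer: 8

Derivation:
Step 0: ref 4 → FAULT, frames=[4,-,-]
Step 1: ref 1 → FAULT, frames=[4,1,-]
Step 2: ref 3 → FAULT, frames=[4,1,3]
Step 3: ref 2 → FAULT (evict 4), frames=[2,1,3]
Step 4: ref 4 → FAULT (evict 1), frames=[2,4,3]
Step 5: ref 6 → FAULT (evict 3), frames=[2,4,6]
Step 6: ref 2 → HIT, frames=[2,4,6]
Step 7: ref 4 → HIT, frames=[2,4,6]
Step 8: ref 4 → HIT, frames=[2,4,6]
Step 9: ref 4 → HIT, frames=[2,4,6]
Step 10: ref 1 → FAULT (evict 6), frames=[2,4,1]
Step 11: ref 2 → HIT, frames=[2,4,1]
Step 12: ref 4 → HIT, frames=[2,4,1]
Step 13: ref 5 → FAULT (evict 1), frames=[2,4,5]
Step 14: ref 4 → HIT, frames=[2,4,5]
Total faults: 8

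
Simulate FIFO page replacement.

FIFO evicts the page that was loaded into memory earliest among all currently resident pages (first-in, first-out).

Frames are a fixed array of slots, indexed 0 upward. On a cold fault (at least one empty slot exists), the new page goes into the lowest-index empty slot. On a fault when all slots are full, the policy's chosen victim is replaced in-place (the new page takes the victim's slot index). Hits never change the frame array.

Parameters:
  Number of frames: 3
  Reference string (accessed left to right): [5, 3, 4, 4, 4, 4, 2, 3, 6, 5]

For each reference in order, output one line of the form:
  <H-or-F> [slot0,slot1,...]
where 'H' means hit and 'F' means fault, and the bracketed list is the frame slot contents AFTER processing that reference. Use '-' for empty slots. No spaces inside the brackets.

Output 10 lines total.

F [5,-,-]
F [5,3,-]
F [5,3,4]
H [5,3,4]
H [5,3,4]
H [5,3,4]
F [2,3,4]
H [2,3,4]
F [2,6,4]
F [2,6,5]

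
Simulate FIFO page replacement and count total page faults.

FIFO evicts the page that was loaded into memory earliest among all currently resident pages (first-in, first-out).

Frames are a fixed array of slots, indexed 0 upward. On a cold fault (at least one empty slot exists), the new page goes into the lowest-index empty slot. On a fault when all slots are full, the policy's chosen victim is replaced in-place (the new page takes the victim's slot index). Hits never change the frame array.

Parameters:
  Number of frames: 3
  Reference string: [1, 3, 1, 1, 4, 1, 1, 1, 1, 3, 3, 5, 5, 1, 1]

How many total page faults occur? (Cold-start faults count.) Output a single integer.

Step 0: ref 1 → FAULT, frames=[1,-,-]
Step 1: ref 3 → FAULT, frames=[1,3,-]
Step 2: ref 1 → HIT, frames=[1,3,-]
Step 3: ref 1 → HIT, frames=[1,3,-]
Step 4: ref 4 → FAULT, frames=[1,3,4]
Step 5: ref 1 → HIT, frames=[1,3,4]
Step 6: ref 1 → HIT, frames=[1,3,4]
Step 7: ref 1 → HIT, frames=[1,3,4]
Step 8: ref 1 → HIT, frames=[1,3,4]
Step 9: ref 3 → HIT, frames=[1,3,4]
Step 10: ref 3 → HIT, frames=[1,3,4]
Step 11: ref 5 → FAULT (evict 1), frames=[5,3,4]
Step 12: ref 5 → HIT, frames=[5,3,4]
Step 13: ref 1 → FAULT (evict 3), frames=[5,1,4]
Step 14: ref 1 → HIT, frames=[5,1,4]
Total faults: 5

Answer: 5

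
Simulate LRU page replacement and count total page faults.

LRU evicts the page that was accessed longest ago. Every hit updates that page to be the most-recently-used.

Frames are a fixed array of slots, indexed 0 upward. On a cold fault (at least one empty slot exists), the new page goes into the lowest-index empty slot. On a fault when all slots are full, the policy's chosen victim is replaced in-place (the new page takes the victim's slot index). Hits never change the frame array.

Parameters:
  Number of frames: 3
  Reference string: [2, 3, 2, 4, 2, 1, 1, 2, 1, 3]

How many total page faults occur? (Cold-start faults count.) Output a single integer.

Step 0: ref 2 → FAULT, frames=[2,-,-]
Step 1: ref 3 → FAULT, frames=[2,3,-]
Step 2: ref 2 → HIT, frames=[2,3,-]
Step 3: ref 4 → FAULT, frames=[2,3,4]
Step 4: ref 2 → HIT, frames=[2,3,4]
Step 5: ref 1 → FAULT (evict 3), frames=[2,1,4]
Step 6: ref 1 → HIT, frames=[2,1,4]
Step 7: ref 2 → HIT, frames=[2,1,4]
Step 8: ref 1 → HIT, frames=[2,1,4]
Step 9: ref 3 → FAULT (evict 4), frames=[2,1,3]
Total faults: 5

Answer: 5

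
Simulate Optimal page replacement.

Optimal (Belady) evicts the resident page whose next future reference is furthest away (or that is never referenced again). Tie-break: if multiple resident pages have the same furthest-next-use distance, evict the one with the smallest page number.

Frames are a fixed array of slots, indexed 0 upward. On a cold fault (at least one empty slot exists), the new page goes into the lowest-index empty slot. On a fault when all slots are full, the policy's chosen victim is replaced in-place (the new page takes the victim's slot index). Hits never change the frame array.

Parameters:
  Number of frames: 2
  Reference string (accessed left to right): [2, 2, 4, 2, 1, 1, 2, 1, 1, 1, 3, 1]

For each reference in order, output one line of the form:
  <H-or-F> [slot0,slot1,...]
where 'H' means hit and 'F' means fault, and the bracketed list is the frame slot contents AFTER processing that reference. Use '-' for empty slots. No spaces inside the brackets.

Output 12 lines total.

F [2,-]
H [2,-]
F [2,4]
H [2,4]
F [2,1]
H [2,1]
H [2,1]
H [2,1]
H [2,1]
H [2,1]
F [3,1]
H [3,1]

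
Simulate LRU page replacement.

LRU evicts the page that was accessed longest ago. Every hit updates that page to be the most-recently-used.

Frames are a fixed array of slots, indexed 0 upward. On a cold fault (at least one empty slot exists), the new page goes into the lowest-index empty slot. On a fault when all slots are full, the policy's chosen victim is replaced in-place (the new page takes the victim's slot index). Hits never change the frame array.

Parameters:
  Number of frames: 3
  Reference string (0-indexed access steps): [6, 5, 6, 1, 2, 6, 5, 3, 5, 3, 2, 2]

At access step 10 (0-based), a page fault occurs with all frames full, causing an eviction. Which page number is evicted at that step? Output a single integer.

Answer: 6

Derivation:
Step 0: ref 6 -> FAULT, frames=[6,-,-]
Step 1: ref 5 -> FAULT, frames=[6,5,-]
Step 2: ref 6 -> HIT, frames=[6,5,-]
Step 3: ref 1 -> FAULT, frames=[6,5,1]
Step 4: ref 2 -> FAULT, evict 5, frames=[6,2,1]
Step 5: ref 6 -> HIT, frames=[6,2,1]
Step 6: ref 5 -> FAULT, evict 1, frames=[6,2,5]
Step 7: ref 3 -> FAULT, evict 2, frames=[6,3,5]
Step 8: ref 5 -> HIT, frames=[6,3,5]
Step 9: ref 3 -> HIT, frames=[6,3,5]
Step 10: ref 2 -> FAULT, evict 6, frames=[2,3,5]
At step 10: evicted page 6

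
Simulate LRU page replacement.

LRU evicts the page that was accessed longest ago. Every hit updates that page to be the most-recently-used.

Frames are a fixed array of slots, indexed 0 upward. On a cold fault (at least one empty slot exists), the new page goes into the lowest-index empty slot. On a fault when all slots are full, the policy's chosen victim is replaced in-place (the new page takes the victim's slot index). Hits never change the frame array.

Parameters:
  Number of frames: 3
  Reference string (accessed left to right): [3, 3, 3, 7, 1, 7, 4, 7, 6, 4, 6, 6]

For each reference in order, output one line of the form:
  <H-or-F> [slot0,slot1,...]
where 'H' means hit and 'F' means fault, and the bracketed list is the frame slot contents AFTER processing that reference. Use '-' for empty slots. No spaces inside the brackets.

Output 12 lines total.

F [3,-,-]
H [3,-,-]
H [3,-,-]
F [3,7,-]
F [3,7,1]
H [3,7,1]
F [4,7,1]
H [4,7,1]
F [4,7,6]
H [4,7,6]
H [4,7,6]
H [4,7,6]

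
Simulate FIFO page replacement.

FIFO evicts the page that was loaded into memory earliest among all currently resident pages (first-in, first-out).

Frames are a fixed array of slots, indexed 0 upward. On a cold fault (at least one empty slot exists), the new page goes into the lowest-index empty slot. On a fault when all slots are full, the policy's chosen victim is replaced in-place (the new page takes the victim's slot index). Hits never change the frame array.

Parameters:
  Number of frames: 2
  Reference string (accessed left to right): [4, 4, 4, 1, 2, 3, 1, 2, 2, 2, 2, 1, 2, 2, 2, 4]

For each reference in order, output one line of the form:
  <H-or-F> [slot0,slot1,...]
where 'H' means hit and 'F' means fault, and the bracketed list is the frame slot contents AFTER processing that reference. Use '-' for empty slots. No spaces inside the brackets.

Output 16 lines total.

F [4,-]
H [4,-]
H [4,-]
F [4,1]
F [2,1]
F [2,3]
F [1,3]
F [1,2]
H [1,2]
H [1,2]
H [1,2]
H [1,2]
H [1,2]
H [1,2]
H [1,2]
F [4,2]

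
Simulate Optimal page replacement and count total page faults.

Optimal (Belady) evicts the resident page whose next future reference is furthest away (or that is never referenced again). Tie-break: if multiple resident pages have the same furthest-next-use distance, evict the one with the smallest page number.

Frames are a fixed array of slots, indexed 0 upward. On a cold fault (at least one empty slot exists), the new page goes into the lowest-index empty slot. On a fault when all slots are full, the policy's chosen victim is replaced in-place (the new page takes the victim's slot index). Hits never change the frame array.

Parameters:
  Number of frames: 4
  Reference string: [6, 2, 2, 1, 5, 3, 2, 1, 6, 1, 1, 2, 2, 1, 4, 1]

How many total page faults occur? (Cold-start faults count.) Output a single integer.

Step 0: ref 6 → FAULT, frames=[6,-,-,-]
Step 1: ref 2 → FAULT, frames=[6,2,-,-]
Step 2: ref 2 → HIT, frames=[6,2,-,-]
Step 3: ref 1 → FAULT, frames=[6,2,1,-]
Step 4: ref 5 → FAULT, frames=[6,2,1,5]
Step 5: ref 3 → FAULT (evict 5), frames=[6,2,1,3]
Step 6: ref 2 → HIT, frames=[6,2,1,3]
Step 7: ref 1 → HIT, frames=[6,2,1,3]
Step 8: ref 6 → HIT, frames=[6,2,1,3]
Step 9: ref 1 → HIT, frames=[6,2,1,3]
Step 10: ref 1 → HIT, frames=[6,2,1,3]
Step 11: ref 2 → HIT, frames=[6,2,1,3]
Step 12: ref 2 → HIT, frames=[6,2,1,3]
Step 13: ref 1 → HIT, frames=[6,2,1,3]
Step 14: ref 4 → FAULT (evict 2), frames=[6,4,1,3]
Step 15: ref 1 → HIT, frames=[6,4,1,3]
Total faults: 6

Answer: 6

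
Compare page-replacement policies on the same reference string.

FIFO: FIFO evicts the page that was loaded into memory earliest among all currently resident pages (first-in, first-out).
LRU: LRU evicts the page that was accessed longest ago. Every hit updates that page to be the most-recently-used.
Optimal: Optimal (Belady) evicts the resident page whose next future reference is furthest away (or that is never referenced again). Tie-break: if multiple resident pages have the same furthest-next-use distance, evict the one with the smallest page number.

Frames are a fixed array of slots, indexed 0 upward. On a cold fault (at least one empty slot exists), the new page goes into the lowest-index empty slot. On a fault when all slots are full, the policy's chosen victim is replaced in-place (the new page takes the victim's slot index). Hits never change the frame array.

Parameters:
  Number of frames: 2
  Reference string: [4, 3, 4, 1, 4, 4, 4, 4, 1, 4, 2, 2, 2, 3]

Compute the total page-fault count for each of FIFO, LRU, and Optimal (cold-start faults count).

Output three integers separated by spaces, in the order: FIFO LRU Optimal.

Answer: 6 5 5

Derivation:
--- FIFO ---
  step 0: ref 4 -> FAULT, frames=[4,-] (faults so far: 1)
  step 1: ref 3 -> FAULT, frames=[4,3] (faults so far: 2)
  step 2: ref 4 -> HIT, frames=[4,3] (faults so far: 2)
  step 3: ref 1 -> FAULT, evict 4, frames=[1,3] (faults so far: 3)
  step 4: ref 4 -> FAULT, evict 3, frames=[1,4] (faults so far: 4)
  step 5: ref 4 -> HIT, frames=[1,4] (faults so far: 4)
  step 6: ref 4 -> HIT, frames=[1,4] (faults so far: 4)
  step 7: ref 4 -> HIT, frames=[1,4] (faults so far: 4)
  step 8: ref 1 -> HIT, frames=[1,4] (faults so far: 4)
  step 9: ref 4 -> HIT, frames=[1,4] (faults so far: 4)
  step 10: ref 2 -> FAULT, evict 1, frames=[2,4] (faults so far: 5)
  step 11: ref 2 -> HIT, frames=[2,4] (faults so far: 5)
  step 12: ref 2 -> HIT, frames=[2,4] (faults so far: 5)
  step 13: ref 3 -> FAULT, evict 4, frames=[2,3] (faults so far: 6)
  FIFO total faults: 6
--- LRU ---
  step 0: ref 4 -> FAULT, frames=[4,-] (faults so far: 1)
  step 1: ref 3 -> FAULT, frames=[4,3] (faults so far: 2)
  step 2: ref 4 -> HIT, frames=[4,3] (faults so far: 2)
  step 3: ref 1 -> FAULT, evict 3, frames=[4,1] (faults so far: 3)
  step 4: ref 4 -> HIT, frames=[4,1] (faults so far: 3)
  step 5: ref 4 -> HIT, frames=[4,1] (faults so far: 3)
  step 6: ref 4 -> HIT, frames=[4,1] (faults so far: 3)
  step 7: ref 4 -> HIT, frames=[4,1] (faults so far: 3)
  step 8: ref 1 -> HIT, frames=[4,1] (faults so far: 3)
  step 9: ref 4 -> HIT, frames=[4,1] (faults so far: 3)
  step 10: ref 2 -> FAULT, evict 1, frames=[4,2] (faults so far: 4)
  step 11: ref 2 -> HIT, frames=[4,2] (faults so far: 4)
  step 12: ref 2 -> HIT, frames=[4,2] (faults so far: 4)
  step 13: ref 3 -> FAULT, evict 4, frames=[3,2] (faults so far: 5)
  LRU total faults: 5
--- Optimal ---
  step 0: ref 4 -> FAULT, frames=[4,-] (faults so far: 1)
  step 1: ref 3 -> FAULT, frames=[4,3] (faults so far: 2)
  step 2: ref 4 -> HIT, frames=[4,3] (faults so far: 2)
  step 3: ref 1 -> FAULT, evict 3, frames=[4,1] (faults so far: 3)
  step 4: ref 4 -> HIT, frames=[4,1] (faults so far: 3)
  step 5: ref 4 -> HIT, frames=[4,1] (faults so far: 3)
  step 6: ref 4 -> HIT, frames=[4,1] (faults so far: 3)
  step 7: ref 4 -> HIT, frames=[4,1] (faults so far: 3)
  step 8: ref 1 -> HIT, frames=[4,1] (faults so far: 3)
  step 9: ref 4 -> HIT, frames=[4,1] (faults so far: 3)
  step 10: ref 2 -> FAULT, evict 1, frames=[4,2] (faults so far: 4)
  step 11: ref 2 -> HIT, frames=[4,2] (faults so far: 4)
  step 12: ref 2 -> HIT, frames=[4,2] (faults so far: 4)
  step 13: ref 3 -> FAULT, evict 2, frames=[4,3] (faults so far: 5)
  Optimal total faults: 5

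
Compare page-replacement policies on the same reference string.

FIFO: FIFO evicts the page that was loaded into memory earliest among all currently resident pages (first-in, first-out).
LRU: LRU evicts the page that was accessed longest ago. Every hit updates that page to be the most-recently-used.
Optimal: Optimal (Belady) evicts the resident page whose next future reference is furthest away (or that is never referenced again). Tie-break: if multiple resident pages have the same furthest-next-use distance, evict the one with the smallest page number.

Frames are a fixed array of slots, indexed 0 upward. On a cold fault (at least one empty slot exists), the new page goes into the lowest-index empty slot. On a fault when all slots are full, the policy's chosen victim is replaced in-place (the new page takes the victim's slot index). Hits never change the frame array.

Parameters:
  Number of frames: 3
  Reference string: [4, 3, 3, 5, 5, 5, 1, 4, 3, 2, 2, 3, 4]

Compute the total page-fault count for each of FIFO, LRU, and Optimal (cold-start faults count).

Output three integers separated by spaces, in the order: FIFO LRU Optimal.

Answer: 7 7 5

Derivation:
--- FIFO ---
  step 0: ref 4 -> FAULT, frames=[4,-,-] (faults so far: 1)
  step 1: ref 3 -> FAULT, frames=[4,3,-] (faults so far: 2)
  step 2: ref 3 -> HIT, frames=[4,3,-] (faults so far: 2)
  step 3: ref 5 -> FAULT, frames=[4,3,5] (faults so far: 3)
  step 4: ref 5 -> HIT, frames=[4,3,5] (faults so far: 3)
  step 5: ref 5 -> HIT, frames=[4,3,5] (faults so far: 3)
  step 6: ref 1 -> FAULT, evict 4, frames=[1,3,5] (faults so far: 4)
  step 7: ref 4 -> FAULT, evict 3, frames=[1,4,5] (faults so far: 5)
  step 8: ref 3 -> FAULT, evict 5, frames=[1,4,3] (faults so far: 6)
  step 9: ref 2 -> FAULT, evict 1, frames=[2,4,3] (faults so far: 7)
  step 10: ref 2 -> HIT, frames=[2,4,3] (faults so far: 7)
  step 11: ref 3 -> HIT, frames=[2,4,3] (faults so far: 7)
  step 12: ref 4 -> HIT, frames=[2,4,3] (faults so far: 7)
  FIFO total faults: 7
--- LRU ---
  step 0: ref 4 -> FAULT, frames=[4,-,-] (faults so far: 1)
  step 1: ref 3 -> FAULT, frames=[4,3,-] (faults so far: 2)
  step 2: ref 3 -> HIT, frames=[4,3,-] (faults so far: 2)
  step 3: ref 5 -> FAULT, frames=[4,3,5] (faults so far: 3)
  step 4: ref 5 -> HIT, frames=[4,3,5] (faults so far: 3)
  step 5: ref 5 -> HIT, frames=[4,3,5] (faults so far: 3)
  step 6: ref 1 -> FAULT, evict 4, frames=[1,3,5] (faults so far: 4)
  step 7: ref 4 -> FAULT, evict 3, frames=[1,4,5] (faults so far: 5)
  step 8: ref 3 -> FAULT, evict 5, frames=[1,4,3] (faults so far: 6)
  step 9: ref 2 -> FAULT, evict 1, frames=[2,4,3] (faults so far: 7)
  step 10: ref 2 -> HIT, frames=[2,4,3] (faults so far: 7)
  step 11: ref 3 -> HIT, frames=[2,4,3] (faults so far: 7)
  step 12: ref 4 -> HIT, frames=[2,4,3] (faults so far: 7)
  LRU total faults: 7
--- Optimal ---
  step 0: ref 4 -> FAULT, frames=[4,-,-] (faults so far: 1)
  step 1: ref 3 -> FAULT, frames=[4,3,-] (faults so far: 2)
  step 2: ref 3 -> HIT, frames=[4,3,-] (faults so far: 2)
  step 3: ref 5 -> FAULT, frames=[4,3,5] (faults so far: 3)
  step 4: ref 5 -> HIT, frames=[4,3,5] (faults so far: 3)
  step 5: ref 5 -> HIT, frames=[4,3,5] (faults so far: 3)
  step 6: ref 1 -> FAULT, evict 5, frames=[4,3,1] (faults so far: 4)
  step 7: ref 4 -> HIT, frames=[4,3,1] (faults so far: 4)
  step 8: ref 3 -> HIT, frames=[4,3,1] (faults so far: 4)
  step 9: ref 2 -> FAULT, evict 1, frames=[4,3,2] (faults so far: 5)
  step 10: ref 2 -> HIT, frames=[4,3,2] (faults so far: 5)
  step 11: ref 3 -> HIT, frames=[4,3,2] (faults so far: 5)
  step 12: ref 4 -> HIT, frames=[4,3,2] (faults so far: 5)
  Optimal total faults: 5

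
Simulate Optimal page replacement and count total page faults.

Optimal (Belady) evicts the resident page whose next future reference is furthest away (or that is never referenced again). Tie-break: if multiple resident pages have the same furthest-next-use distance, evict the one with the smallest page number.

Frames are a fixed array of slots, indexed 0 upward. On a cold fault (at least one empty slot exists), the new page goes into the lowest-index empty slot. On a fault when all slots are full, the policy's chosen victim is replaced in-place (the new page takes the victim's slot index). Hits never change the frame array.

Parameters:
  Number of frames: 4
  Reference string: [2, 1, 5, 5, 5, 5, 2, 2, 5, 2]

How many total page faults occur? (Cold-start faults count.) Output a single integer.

Step 0: ref 2 → FAULT, frames=[2,-,-,-]
Step 1: ref 1 → FAULT, frames=[2,1,-,-]
Step 2: ref 5 → FAULT, frames=[2,1,5,-]
Step 3: ref 5 → HIT, frames=[2,1,5,-]
Step 4: ref 5 → HIT, frames=[2,1,5,-]
Step 5: ref 5 → HIT, frames=[2,1,5,-]
Step 6: ref 2 → HIT, frames=[2,1,5,-]
Step 7: ref 2 → HIT, frames=[2,1,5,-]
Step 8: ref 5 → HIT, frames=[2,1,5,-]
Step 9: ref 2 → HIT, frames=[2,1,5,-]
Total faults: 3

Answer: 3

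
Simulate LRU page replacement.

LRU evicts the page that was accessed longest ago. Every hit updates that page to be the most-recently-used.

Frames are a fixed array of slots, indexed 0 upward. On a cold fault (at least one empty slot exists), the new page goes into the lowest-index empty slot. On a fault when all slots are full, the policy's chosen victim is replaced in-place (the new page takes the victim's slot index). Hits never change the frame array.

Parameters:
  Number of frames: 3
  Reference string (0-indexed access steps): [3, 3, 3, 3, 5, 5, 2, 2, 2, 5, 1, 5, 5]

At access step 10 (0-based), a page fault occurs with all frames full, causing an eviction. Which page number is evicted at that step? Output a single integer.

Step 0: ref 3 -> FAULT, frames=[3,-,-]
Step 1: ref 3 -> HIT, frames=[3,-,-]
Step 2: ref 3 -> HIT, frames=[3,-,-]
Step 3: ref 3 -> HIT, frames=[3,-,-]
Step 4: ref 5 -> FAULT, frames=[3,5,-]
Step 5: ref 5 -> HIT, frames=[3,5,-]
Step 6: ref 2 -> FAULT, frames=[3,5,2]
Step 7: ref 2 -> HIT, frames=[3,5,2]
Step 8: ref 2 -> HIT, frames=[3,5,2]
Step 9: ref 5 -> HIT, frames=[3,5,2]
Step 10: ref 1 -> FAULT, evict 3, frames=[1,5,2]
At step 10: evicted page 3

Answer: 3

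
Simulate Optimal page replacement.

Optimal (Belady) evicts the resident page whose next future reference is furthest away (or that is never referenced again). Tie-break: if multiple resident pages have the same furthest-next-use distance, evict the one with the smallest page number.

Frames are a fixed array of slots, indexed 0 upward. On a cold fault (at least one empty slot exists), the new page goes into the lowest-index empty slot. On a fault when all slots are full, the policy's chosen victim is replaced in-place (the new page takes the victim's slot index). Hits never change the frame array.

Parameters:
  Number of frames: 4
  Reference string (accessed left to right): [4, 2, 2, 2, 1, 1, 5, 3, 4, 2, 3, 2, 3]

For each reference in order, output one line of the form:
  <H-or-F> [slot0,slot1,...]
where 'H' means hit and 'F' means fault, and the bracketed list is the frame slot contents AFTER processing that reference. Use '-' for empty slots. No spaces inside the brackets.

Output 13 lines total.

F [4,-,-,-]
F [4,2,-,-]
H [4,2,-,-]
H [4,2,-,-]
F [4,2,1,-]
H [4,2,1,-]
F [4,2,1,5]
F [4,2,3,5]
H [4,2,3,5]
H [4,2,3,5]
H [4,2,3,5]
H [4,2,3,5]
H [4,2,3,5]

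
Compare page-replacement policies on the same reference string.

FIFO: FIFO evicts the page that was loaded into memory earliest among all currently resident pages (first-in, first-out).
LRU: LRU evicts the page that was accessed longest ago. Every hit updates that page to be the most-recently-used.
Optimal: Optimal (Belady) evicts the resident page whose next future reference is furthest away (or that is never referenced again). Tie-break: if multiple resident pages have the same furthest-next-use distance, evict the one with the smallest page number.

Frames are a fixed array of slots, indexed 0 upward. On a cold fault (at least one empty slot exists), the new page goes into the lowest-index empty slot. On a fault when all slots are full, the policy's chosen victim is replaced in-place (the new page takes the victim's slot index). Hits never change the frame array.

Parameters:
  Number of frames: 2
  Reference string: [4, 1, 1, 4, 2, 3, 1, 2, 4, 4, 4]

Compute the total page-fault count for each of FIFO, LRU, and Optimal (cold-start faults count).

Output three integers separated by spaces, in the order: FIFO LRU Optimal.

Answer: 7 7 6

Derivation:
--- FIFO ---
  step 0: ref 4 -> FAULT, frames=[4,-] (faults so far: 1)
  step 1: ref 1 -> FAULT, frames=[4,1] (faults so far: 2)
  step 2: ref 1 -> HIT, frames=[4,1] (faults so far: 2)
  step 3: ref 4 -> HIT, frames=[4,1] (faults so far: 2)
  step 4: ref 2 -> FAULT, evict 4, frames=[2,1] (faults so far: 3)
  step 5: ref 3 -> FAULT, evict 1, frames=[2,3] (faults so far: 4)
  step 6: ref 1 -> FAULT, evict 2, frames=[1,3] (faults so far: 5)
  step 7: ref 2 -> FAULT, evict 3, frames=[1,2] (faults so far: 6)
  step 8: ref 4 -> FAULT, evict 1, frames=[4,2] (faults so far: 7)
  step 9: ref 4 -> HIT, frames=[4,2] (faults so far: 7)
  step 10: ref 4 -> HIT, frames=[4,2] (faults so far: 7)
  FIFO total faults: 7
--- LRU ---
  step 0: ref 4 -> FAULT, frames=[4,-] (faults so far: 1)
  step 1: ref 1 -> FAULT, frames=[4,1] (faults so far: 2)
  step 2: ref 1 -> HIT, frames=[4,1] (faults so far: 2)
  step 3: ref 4 -> HIT, frames=[4,1] (faults so far: 2)
  step 4: ref 2 -> FAULT, evict 1, frames=[4,2] (faults so far: 3)
  step 5: ref 3 -> FAULT, evict 4, frames=[3,2] (faults so far: 4)
  step 6: ref 1 -> FAULT, evict 2, frames=[3,1] (faults so far: 5)
  step 7: ref 2 -> FAULT, evict 3, frames=[2,1] (faults so far: 6)
  step 8: ref 4 -> FAULT, evict 1, frames=[2,4] (faults so far: 7)
  step 9: ref 4 -> HIT, frames=[2,4] (faults so far: 7)
  step 10: ref 4 -> HIT, frames=[2,4] (faults so far: 7)
  LRU total faults: 7
--- Optimal ---
  step 0: ref 4 -> FAULT, frames=[4,-] (faults so far: 1)
  step 1: ref 1 -> FAULT, frames=[4,1] (faults so far: 2)
  step 2: ref 1 -> HIT, frames=[4,1] (faults so far: 2)
  step 3: ref 4 -> HIT, frames=[4,1] (faults so far: 2)
  step 4: ref 2 -> FAULT, evict 4, frames=[2,1] (faults so far: 3)
  step 5: ref 3 -> FAULT, evict 2, frames=[3,1] (faults so far: 4)
  step 6: ref 1 -> HIT, frames=[3,1] (faults so far: 4)
  step 7: ref 2 -> FAULT, evict 1, frames=[3,2] (faults so far: 5)
  step 8: ref 4 -> FAULT, evict 2, frames=[3,4] (faults so far: 6)
  step 9: ref 4 -> HIT, frames=[3,4] (faults so far: 6)
  step 10: ref 4 -> HIT, frames=[3,4] (faults so far: 6)
  Optimal total faults: 6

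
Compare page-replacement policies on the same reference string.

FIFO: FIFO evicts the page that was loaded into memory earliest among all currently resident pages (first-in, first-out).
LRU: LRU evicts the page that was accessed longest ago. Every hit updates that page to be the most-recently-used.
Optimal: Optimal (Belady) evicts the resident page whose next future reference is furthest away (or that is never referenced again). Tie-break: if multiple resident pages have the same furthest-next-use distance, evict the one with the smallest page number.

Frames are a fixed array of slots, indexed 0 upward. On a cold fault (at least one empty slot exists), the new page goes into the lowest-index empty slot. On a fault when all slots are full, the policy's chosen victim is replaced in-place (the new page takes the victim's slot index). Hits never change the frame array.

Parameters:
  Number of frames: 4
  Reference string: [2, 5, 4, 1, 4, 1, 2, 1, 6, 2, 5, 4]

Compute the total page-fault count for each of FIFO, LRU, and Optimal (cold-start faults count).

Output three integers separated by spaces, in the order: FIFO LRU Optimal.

--- FIFO ---
  step 0: ref 2 -> FAULT, frames=[2,-,-,-] (faults so far: 1)
  step 1: ref 5 -> FAULT, frames=[2,5,-,-] (faults so far: 2)
  step 2: ref 4 -> FAULT, frames=[2,5,4,-] (faults so far: 3)
  step 3: ref 1 -> FAULT, frames=[2,5,4,1] (faults so far: 4)
  step 4: ref 4 -> HIT, frames=[2,5,4,1] (faults so far: 4)
  step 5: ref 1 -> HIT, frames=[2,5,4,1] (faults so far: 4)
  step 6: ref 2 -> HIT, frames=[2,5,4,1] (faults so far: 4)
  step 7: ref 1 -> HIT, frames=[2,5,4,1] (faults so far: 4)
  step 8: ref 6 -> FAULT, evict 2, frames=[6,5,4,1] (faults so far: 5)
  step 9: ref 2 -> FAULT, evict 5, frames=[6,2,4,1] (faults so far: 6)
  step 10: ref 5 -> FAULT, evict 4, frames=[6,2,5,1] (faults so far: 7)
  step 11: ref 4 -> FAULT, evict 1, frames=[6,2,5,4] (faults so far: 8)
  FIFO total faults: 8
--- LRU ---
  step 0: ref 2 -> FAULT, frames=[2,-,-,-] (faults so far: 1)
  step 1: ref 5 -> FAULT, frames=[2,5,-,-] (faults so far: 2)
  step 2: ref 4 -> FAULT, frames=[2,5,4,-] (faults so far: 3)
  step 3: ref 1 -> FAULT, frames=[2,5,4,1] (faults so far: 4)
  step 4: ref 4 -> HIT, frames=[2,5,4,1] (faults so far: 4)
  step 5: ref 1 -> HIT, frames=[2,5,4,1] (faults so far: 4)
  step 6: ref 2 -> HIT, frames=[2,5,4,1] (faults so far: 4)
  step 7: ref 1 -> HIT, frames=[2,5,4,1] (faults so far: 4)
  step 8: ref 6 -> FAULT, evict 5, frames=[2,6,4,1] (faults so far: 5)
  step 9: ref 2 -> HIT, frames=[2,6,4,1] (faults so far: 5)
  step 10: ref 5 -> FAULT, evict 4, frames=[2,6,5,1] (faults so far: 6)
  step 11: ref 4 -> FAULT, evict 1, frames=[2,6,5,4] (faults so far: 7)
  LRU total faults: 7
--- Optimal ---
  step 0: ref 2 -> FAULT, frames=[2,-,-,-] (faults so far: 1)
  step 1: ref 5 -> FAULT, frames=[2,5,-,-] (faults so far: 2)
  step 2: ref 4 -> FAULT, frames=[2,5,4,-] (faults so far: 3)
  step 3: ref 1 -> FAULT, frames=[2,5,4,1] (faults so far: 4)
  step 4: ref 4 -> HIT, frames=[2,5,4,1] (faults so far: 4)
  step 5: ref 1 -> HIT, frames=[2,5,4,1] (faults so far: 4)
  step 6: ref 2 -> HIT, frames=[2,5,4,1] (faults so far: 4)
  step 7: ref 1 -> HIT, frames=[2,5,4,1] (faults so far: 4)
  step 8: ref 6 -> FAULT, evict 1, frames=[2,5,4,6] (faults so far: 5)
  step 9: ref 2 -> HIT, frames=[2,5,4,6] (faults so far: 5)
  step 10: ref 5 -> HIT, frames=[2,5,4,6] (faults so far: 5)
  step 11: ref 4 -> HIT, frames=[2,5,4,6] (faults so far: 5)
  Optimal total faults: 5

Answer: 8 7 5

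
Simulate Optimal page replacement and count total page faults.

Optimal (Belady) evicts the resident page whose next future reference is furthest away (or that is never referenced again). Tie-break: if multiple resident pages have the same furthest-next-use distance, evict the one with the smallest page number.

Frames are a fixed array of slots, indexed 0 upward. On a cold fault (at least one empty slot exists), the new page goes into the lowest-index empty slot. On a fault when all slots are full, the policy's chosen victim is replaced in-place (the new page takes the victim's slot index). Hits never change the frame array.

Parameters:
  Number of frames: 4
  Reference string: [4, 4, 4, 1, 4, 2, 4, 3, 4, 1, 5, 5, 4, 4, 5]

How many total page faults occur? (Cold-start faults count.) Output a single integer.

Answer: 5

Derivation:
Step 0: ref 4 → FAULT, frames=[4,-,-,-]
Step 1: ref 4 → HIT, frames=[4,-,-,-]
Step 2: ref 4 → HIT, frames=[4,-,-,-]
Step 3: ref 1 → FAULT, frames=[4,1,-,-]
Step 4: ref 4 → HIT, frames=[4,1,-,-]
Step 5: ref 2 → FAULT, frames=[4,1,2,-]
Step 6: ref 4 → HIT, frames=[4,1,2,-]
Step 7: ref 3 → FAULT, frames=[4,1,2,3]
Step 8: ref 4 → HIT, frames=[4,1,2,3]
Step 9: ref 1 → HIT, frames=[4,1,2,3]
Step 10: ref 5 → FAULT (evict 1), frames=[4,5,2,3]
Step 11: ref 5 → HIT, frames=[4,5,2,3]
Step 12: ref 4 → HIT, frames=[4,5,2,3]
Step 13: ref 4 → HIT, frames=[4,5,2,3]
Step 14: ref 5 → HIT, frames=[4,5,2,3]
Total faults: 5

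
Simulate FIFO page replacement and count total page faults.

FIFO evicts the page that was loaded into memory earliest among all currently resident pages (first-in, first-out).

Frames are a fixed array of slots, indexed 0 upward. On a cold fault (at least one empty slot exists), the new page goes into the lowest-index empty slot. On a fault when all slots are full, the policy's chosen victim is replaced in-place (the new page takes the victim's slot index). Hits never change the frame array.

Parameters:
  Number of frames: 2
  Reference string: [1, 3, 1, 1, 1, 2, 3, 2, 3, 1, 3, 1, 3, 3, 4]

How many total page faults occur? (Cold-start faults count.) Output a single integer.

Step 0: ref 1 → FAULT, frames=[1,-]
Step 1: ref 3 → FAULT, frames=[1,3]
Step 2: ref 1 → HIT, frames=[1,3]
Step 3: ref 1 → HIT, frames=[1,3]
Step 4: ref 1 → HIT, frames=[1,3]
Step 5: ref 2 → FAULT (evict 1), frames=[2,3]
Step 6: ref 3 → HIT, frames=[2,3]
Step 7: ref 2 → HIT, frames=[2,3]
Step 8: ref 3 → HIT, frames=[2,3]
Step 9: ref 1 → FAULT (evict 3), frames=[2,1]
Step 10: ref 3 → FAULT (evict 2), frames=[3,1]
Step 11: ref 1 → HIT, frames=[3,1]
Step 12: ref 3 → HIT, frames=[3,1]
Step 13: ref 3 → HIT, frames=[3,1]
Step 14: ref 4 → FAULT (evict 1), frames=[3,4]
Total faults: 6

Answer: 6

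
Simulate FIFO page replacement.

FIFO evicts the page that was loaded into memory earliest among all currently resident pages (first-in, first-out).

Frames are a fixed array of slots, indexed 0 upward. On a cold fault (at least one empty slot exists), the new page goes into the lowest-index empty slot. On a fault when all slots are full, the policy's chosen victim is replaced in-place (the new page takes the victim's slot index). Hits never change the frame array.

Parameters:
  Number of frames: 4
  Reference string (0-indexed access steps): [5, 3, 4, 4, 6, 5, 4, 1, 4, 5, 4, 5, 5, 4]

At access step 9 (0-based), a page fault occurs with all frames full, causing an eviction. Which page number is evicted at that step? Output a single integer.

Step 0: ref 5 -> FAULT, frames=[5,-,-,-]
Step 1: ref 3 -> FAULT, frames=[5,3,-,-]
Step 2: ref 4 -> FAULT, frames=[5,3,4,-]
Step 3: ref 4 -> HIT, frames=[5,3,4,-]
Step 4: ref 6 -> FAULT, frames=[5,3,4,6]
Step 5: ref 5 -> HIT, frames=[5,3,4,6]
Step 6: ref 4 -> HIT, frames=[5,3,4,6]
Step 7: ref 1 -> FAULT, evict 5, frames=[1,3,4,6]
Step 8: ref 4 -> HIT, frames=[1,3,4,6]
Step 9: ref 5 -> FAULT, evict 3, frames=[1,5,4,6]
At step 9: evicted page 3

Answer: 3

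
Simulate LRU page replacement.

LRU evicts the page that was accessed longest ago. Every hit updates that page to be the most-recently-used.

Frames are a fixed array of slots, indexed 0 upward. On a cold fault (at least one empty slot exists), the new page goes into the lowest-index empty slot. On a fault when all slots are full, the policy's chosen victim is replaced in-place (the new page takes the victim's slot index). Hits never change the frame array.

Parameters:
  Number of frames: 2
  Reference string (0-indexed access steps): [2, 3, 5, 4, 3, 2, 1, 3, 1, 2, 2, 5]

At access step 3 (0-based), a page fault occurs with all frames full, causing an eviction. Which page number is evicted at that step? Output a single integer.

Answer: 3

Derivation:
Step 0: ref 2 -> FAULT, frames=[2,-]
Step 1: ref 3 -> FAULT, frames=[2,3]
Step 2: ref 5 -> FAULT, evict 2, frames=[5,3]
Step 3: ref 4 -> FAULT, evict 3, frames=[5,4]
At step 3: evicted page 3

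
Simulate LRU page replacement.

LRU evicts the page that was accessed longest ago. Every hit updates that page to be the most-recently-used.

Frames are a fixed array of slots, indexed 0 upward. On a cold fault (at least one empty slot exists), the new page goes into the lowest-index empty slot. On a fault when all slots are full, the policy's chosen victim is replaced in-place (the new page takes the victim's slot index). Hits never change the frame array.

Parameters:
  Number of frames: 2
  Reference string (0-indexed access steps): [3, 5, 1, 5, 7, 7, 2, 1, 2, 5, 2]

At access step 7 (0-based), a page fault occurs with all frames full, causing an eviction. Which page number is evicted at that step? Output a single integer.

Step 0: ref 3 -> FAULT, frames=[3,-]
Step 1: ref 5 -> FAULT, frames=[3,5]
Step 2: ref 1 -> FAULT, evict 3, frames=[1,5]
Step 3: ref 5 -> HIT, frames=[1,5]
Step 4: ref 7 -> FAULT, evict 1, frames=[7,5]
Step 5: ref 7 -> HIT, frames=[7,5]
Step 6: ref 2 -> FAULT, evict 5, frames=[7,2]
Step 7: ref 1 -> FAULT, evict 7, frames=[1,2]
At step 7: evicted page 7

Answer: 7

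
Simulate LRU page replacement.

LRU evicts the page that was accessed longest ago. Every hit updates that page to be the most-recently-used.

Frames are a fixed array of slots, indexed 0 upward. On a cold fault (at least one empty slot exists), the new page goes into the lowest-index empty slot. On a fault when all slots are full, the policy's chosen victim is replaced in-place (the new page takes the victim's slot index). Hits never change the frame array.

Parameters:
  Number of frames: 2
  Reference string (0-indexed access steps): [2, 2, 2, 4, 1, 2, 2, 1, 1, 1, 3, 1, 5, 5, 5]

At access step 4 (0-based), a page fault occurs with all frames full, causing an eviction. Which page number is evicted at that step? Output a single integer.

Step 0: ref 2 -> FAULT, frames=[2,-]
Step 1: ref 2 -> HIT, frames=[2,-]
Step 2: ref 2 -> HIT, frames=[2,-]
Step 3: ref 4 -> FAULT, frames=[2,4]
Step 4: ref 1 -> FAULT, evict 2, frames=[1,4]
At step 4: evicted page 2

Answer: 2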